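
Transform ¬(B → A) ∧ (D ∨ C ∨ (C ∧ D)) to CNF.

¬(B → A) ∧ (D ∨ C ∨ (C ∧ D))
= ¬(¬B ∨ A) ∧ (D ∨ C ∨ (C ∧ D))   [eliminate →]
= ¬¬B ∧ ¬A ∧ (D ∨ C ∨ (C ∧ D))   [De Morgan]
= B ∧ ¬A ∧ (D ∨ C ∨ (C ∧ D))   [double negation]
= B ∧ ¬A ∧ (D ∨ C ∨ C) ∧ (D ∨ C ∨ D)   [distribute ∨ over ∧]
= B ∧ ¬A ∧ (D ∨ C)   [simplify]

B ∧ ¬A ∧ (D ∨ C)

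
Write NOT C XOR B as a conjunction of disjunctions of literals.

(NOT C OR B) AND (C OR NOT B)

NOT C XOR B
≡ (NOT C OR B) AND NOT (NOT C AND B)   (expand XOR)
≡ (NOT C OR B) AND (NOT NOT C OR NOT B)   (De Morgan)
≡ (NOT C OR B) AND (C OR NOT B)   (double negation)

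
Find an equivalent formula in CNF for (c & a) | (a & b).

(c | b) & a

(c & a) | (a & b)
= (c | a) & (c | b) & (a | a) & (a | b)   [distribute | over &]
= (c | b) & a   [simplify]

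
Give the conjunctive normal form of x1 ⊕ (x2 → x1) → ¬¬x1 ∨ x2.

x1 ⊕ (x2 → x1) → ¬¬x1 ∨ x2
≡ ¬(x1 ⊕ (x2 → x1)) ∨ ¬¬x1 ∨ x2   (eliminate →)
≡ ¬((x1 ∨ (x2 → x1)) ∧ ¬(x1 ∧ (x2 → x1))) ∨ ¬¬x1 ∨ x2   (expand ⊕)
≡ ¬((x1 ∨ ¬x2 ∨ x1) ∧ ¬(x1 ∧ (x2 → x1))) ∨ ¬¬x1 ∨ x2   (eliminate →)
≡ ¬((x1 ∨ ¬x2 ∨ x1) ∧ ¬(x1 ∧ (¬x2 ∨ x1))) ∨ ¬¬x1 ∨ x2   (eliminate →)
≡ ¬(x1 ∨ ¬x2 ∨ x1) ∨ ¬¬(x1 ∧ (¬x2 ∨ x1)) ∨ ¬¬x1 ∨ x2   (De Morgan)
≡ ¬x1 ∧ ¬¬x2 ∧ ¬x1 ∨ ¬¬(x1 ∧ (¬x2 ∨ x1)) ∨ ¬¬x1 ∨ x2   (De Morgan)
≡ ¬x1 ∧ x2 ∧ ¬x1 ∨ ¬¬(x1 ∧ (¬x2 ∨ x1)) ∨ ¬¬x1 ∨ x2   (double negation)
≡ ¬x1 ∧ x2 ∧ ¬x1 ∨ x1 ∧ (¬x2 ∨ x1) ∨ ¬¬x1 ∨ x2   (double negation)
≡ ¬x1 ∧ x2 ∧ ¬x1 ∨ x1 ∧ (¬x2 ∨ x1) ∨ x1 ∨ x2   (double negation)
≡ (¬x1 ∨ x1 ∨ x1 ∨ x2) ∧ (¬x1 ∨ ¬x2 ∨ x1 ∨ x1 ∨ x2) ∧ (x2 ∨ x1 ∨ x1 ∨ x2) ∧ (x2 ∨ ¬x2 ∨ x1 ∨ x1 ∨ x2) ∧ (¬x1 ∨ x1 ∨ x1 ∨ x2) ∧ (¬x1 ∨ ¬x2 ∨ x1 ∨ x1 ∨ x2)   (distribute ∨ over ∧)
≡ x2 ∨ x1   (simplify)

x2 ∨ x1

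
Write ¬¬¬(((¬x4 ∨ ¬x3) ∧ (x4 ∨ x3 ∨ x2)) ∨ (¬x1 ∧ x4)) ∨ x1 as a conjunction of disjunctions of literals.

(x4 ∨ ¬x3 ∨ x1) ∧ (x4 ∨ ¬x2 ∨ x1) ∧ (x3 ∨ ¬x2 ∨ x1) ∧ (x1 ∨ ¬x4)

¬¬¬(((¬x4 ∨ ¬x3) ∧ (x4 ∨ x3 ∨ x2)) ∨ (¬x1 ∧ x4)) ∨ x1
≡ ¬(((¬x4 ∨ ¬x3) ∧ (x4 ∨ x3 ∨ x2)) ∨ (¬x1 ∧ x4)) ∨ x1   [double negation]
≡ (¬((¬x4 ∨ ¬x3) ∧ (x4 ∨ x3 ∨ x2)) ∧ ¬(¬x1 ∧ x4)) ∨ x1   [De Morgan]
≡ ((¬(¬x4 ∨ ¬x3) ∨ ¬(x4 ∨ x3 ∨ x2)) ∧ ¬(¬x1 ∧ x4)) ∨ x1   [De Morgan]
≡ (((¬¬x4 ∧ ¬¬x3) ∨ ¬(x4 ∨ x3 ∨ x2)) ∧ ¬(¬x1 ∧ x4)) ∨ x1   [De Morgan]
≡ (((x4 ∧ ¬¬x3) ∨ ¬(x4 ∨ x3 ∨ x2)) ∧ ¬(¬x1 ∧ x4)) ∨ x1   [double negation]
≡ (((x4 ∧ x3) ∨ ¬(x4 ∨ x3 ∨ x2)) ∧ ¬(¬x1 ∧ x4)) ∨ x1   [double negation]
≡ (((x4 ∧ x3) ∨ (¬x4 ∧ ¬x3 ∧ ¬x2)) ∧ ¬(¬x1 ∧ x4)) ∨ x1   [De Morgan]
≡ (((x4 ∧ x3) ∨ (¬x4 ∧ ¬x3 ∧ ¬x2)) ∧ (¬¬x1 ∨ ¬x4)) ∨ x1   [De Morgan]
≡ (((x4 ∧ x3) ∨ (¬x4 ∧ ¬x3 ∧ ¬x2)) ∧ (x1 ∨ ¬x4)) ∨ x1   [double negation]
≡ (x4 ∨ ¬x4 ∨ x1) ∧ (x4 ∨ ¬x3 ∨ x1) ∧ (x4 ∨ ¬x2 ∨ x1) ∧ (x3 ∨ ¬x4 ∨ x1) ∧ (x3 ∨ ¬x3 ∨ x1) ∧ (x3 ∨ ¬x2 ∨ x1) ∧ (x1 ∨ ¬x4 ∨ x1)   [distribute ∨ over ∧]
≡ (x4 ∨ ¬x3 ∨ x1) ∧ (x4 ∨ ¬x2 ∨ x1) ∧ (x3 ∨ ¬x2 ∨ x1) ∧ (x1 ∨ ¬x4)   [simplify]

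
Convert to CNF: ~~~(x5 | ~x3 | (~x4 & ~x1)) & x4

~x5 & x3 & x4

~~~(x5 | ~x3 | (~x4 & ~x1)) & x4
= ~(x5 | ~x3 | (~x4 & ~x1)) & x4   — double negation
= ~x5 & ~~x3 & ~(~x4 & ~x1) & x4   — De Morgan
= ~x5 & x3 & ~(~x4 & ~x1) & x4   — double negation
= ~x5 & x3 & (~~x4 | ~~x1) & x4   — De Morgan
= ~x5 & x3 & (x4 | ~~x1) & x4   — double negation
= ~x5 & x3 & (x4 | x1) & x4   — double negation
= ~x5 & x3 & x4   — simplify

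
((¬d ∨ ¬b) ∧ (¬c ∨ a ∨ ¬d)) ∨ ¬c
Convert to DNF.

¬d ∨ (¬b ∧ a) ∨ ¬c

((¬d ∨ ¬b) ∧ (¬c ∨ a ∨ ¬d)) ∨ ¬c
= (¬d ∧ ¬c) ∨ (¬d ∧ a) ∨ (¬d ∧ ¬d) ∨ (¬b ∧ ¬c) ∨ (¬b ∧ a) ∨ (¬b ∧ ¬d) ∨ ¬c   — distribute ∧ over ∨
= ¬d ∨ (¬b ∧ a) ∨ ¬c   — simplify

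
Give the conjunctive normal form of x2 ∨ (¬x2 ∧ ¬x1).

x2 ∨ ¬x1

x2 ∨ (¬x2 ∧ ¬x1)
⇔ (x2 ∨ ¬x2) ∧ (x2 ∨ ¬x1)   [distribute ∨ over ∧]
⇔ x2 ∨ ¬x1   [simplify]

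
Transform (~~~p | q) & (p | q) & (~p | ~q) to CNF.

(~~~p | q) & (p | q) & (~p | ~q)
≡ (~p | q) & (p | q) & (~p | ~q)

(~p | q) & (p | q) & (~p | ~q)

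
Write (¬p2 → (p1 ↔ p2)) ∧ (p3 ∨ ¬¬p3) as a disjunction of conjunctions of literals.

(¬p2 → (p1 ↔ p2)) ∧ (p3 ∨ ¬¬p3)
≡ (¬¬p2 ∨ (p1 ↔ p2)) ∧ (p3 ∨ ¬¬p3)   — eliminate →
≡ (¬¬p2 ∨ (p1 → p2) ∧ (p2 → p1)) ∧ (p3 ∨ ¬¬p3)   — eliminate ↔
≡ (¬¬p2 ∨ (¬p1 ∨ p2) ∧ (p2 → p1)) ∧ (p3 ∨ ¬¬p3)   — eliminate →
≡ (¬¬p2 ∨ (¬p1 ∨ p2) ∧ (¬p2 ∨ p1)) ∧ (p3 ∨ ¬¬p3)   — eliminate →
≡ (p2 ∨ (¬p1 ∨ p2) ∧ (¬p2 ∨ p1)) ∧ (p3 ∨ ¬¬p3)   — double negation
≡ (p2 ∨ (¬p1 ∨ p2) ∧ (¬p2 ∨ p1)) ∧ (p3 ∨ p3)   — double negation
≡ p2 ∧ p3 ∨ p2 ∧ p3 ∨ ¬p1 ∧ ¬p2 ∧ p3 ∨ ¬p1 ∧ ¬p2 ∧ p3 ∨ ¬p1 ∧ p1 ∧ p3 ∨ ¬p1 ∧ p1 ∧ p3 ∨ p2 ∧ ¬p2 ∧ p3 ∨ p2 ∧ ¬p2 ∧ p3 ∨ p2 ∧ p1 ∧ p3 ∨ p2 ∧ p1 ∧ p3   — distribute ∧ over ∨
≡ p2 ∧ p3 ∨ ¬p1 ∧ ¬p2 ∧ p3   — simplify

p2 ∧ p3 ∨ ¬p1 ∧ ¬p2 ∧ p3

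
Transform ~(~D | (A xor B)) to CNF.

D & (~A | B) & (~B | A)

~(~D | (A xor B))
≡ ~(~D | ((A | B) & ~(A & B)))   [expand xor]
≡ ~~D & ~((A | B) & ~(A & B))   [De Morgan]
≡ D & ~((A | B) & ~(A & B))   [double negation]
≡ D & (~(A | B) | ~~(A & B))   [De Morgan]
≡ D & ((~A & ~B) | ~~(A & B))   [De Morgan]
≡ D & ((~A & ~B) | (A & B))   [double negation]
≡ D & (~A | A) & (~A | B) & (~B | A) & (~B | B)   [distribute | over &]
≡ D & (~A | B) & (~B | A)   [simplify]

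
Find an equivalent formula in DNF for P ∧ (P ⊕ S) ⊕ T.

P ∧ (P ⊕ S) ⊕ T
⇔ P ∧ (P ⊕ S) ∧ ¬T ∨ ¬(P ∧ (P ⊕ S)) ∧ T   [expand ⊕]
⇔ P ∧ (P ∧ ¬S ∨ ¬P ∧ S) ∧ ¬T ∨ ¬(P ∧ (P ⊕ S)) ∧ T   [expand ⊕]
⇔ P ∧ (P ∧ ¬S ∨ ¬P ∧ S) ∧ ¬T ∨ ¬(P ∧ (P ∧ ¬S ∨ ¬P ∧ S)) ∧ T   [expand ⊕]
⇔ P ∧ (P ∧ ¬S ∨ ¬P ∧ S) ∧ ¬T ∨ (¬P ∨ ¬(P ∧ ¬S ∨ ¬P ∧ S)) ∧ T   [De Morgan]
⇔ P ∧ (P ∧ ¬S ∨ ¬P ∧ S) ∧ ¬T ∨ (¬P ∨ ¬(P ∧ ¬S) ∧ ¬(¬P ∧ S)) ∧ T   [De Morgan]
⇔ P ∧ (P ∧ ¬S ∨ ¬P ∧ S) ∧ ¬T ∨ (¬P ∨ (¬P ∨ ¬¬S) ∧ ¬(¬P ∧ S)) ∧ T   [De Morgan]
⇔ P ∧ (P ∧ ¬S ∨ ¬P ∧ S) ∧ ¬T ∨ (¬P ∨ (¬P ∨ S) ∧ ¬(¬P ∧ S)) ∧ T   [double negation]
⇔ P ∧ (P ∧ ¬S ∨ ¬P ∧ S) ∧ ¬T ∨ (¬P ∨ (¬P ∨ S) ∧ (¬¬P ∨ ¬S)) ∧ T   [De Morgan]
⇔ P ∧ (P ∧ ¬S ∨ ¬P ∧ S) ∧ ¬T ∨ (¬P ∨ (¬P ∨ S) ∧ (P ∨ ¬S)) ∧ T   [double negation]
⇔ P ∧ P ∧ ¬S ∧ ¬T ∨ P ∧ ¬P ∧ S ∧ ¬T ∨ ¬P ∧ T ∨ ¬P ∧ P ∧ T ∨ ¬P ∧ ¬S ∧ T ∨ S ∧ P ∧ T ∨ S ∧ ¬S ∧ T   [distribute ∧ over ∨]
⇔ P ∧ ¬S ∧ ¬T ∨ ¬P ∧ T ∨ S ∧ P ∧ T   [simplify]

P ∧ ¬S ∧ ¬T ∨ ¬P ∧ T ∨ S ∧ P ∧ T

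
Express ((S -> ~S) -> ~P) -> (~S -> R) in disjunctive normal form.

((S -> ~S) -> ~P) -> (~S -> R)
= ~((S -> ~S) -> ~P) | (~S -> R)   — eliminate ->
= ~(~(S -> ~S) | ~P) | (~S -> R)   — eliminate ->
= ~(~(~S | ~S) | ~P) | (~S -> R)   — eliminate ->
= ~(~(~S | ~S) | ~P) | ~~S | R   — eliminate ->
= (~~(~S | ~S) & ~~P) | ~~S | R   — De Morgan
= ((~S | ~S) & ~~P) | ~~S | R   — double negation
= ((~S | ~S) & P) | ~~S | R   — double negation
= ((~S | ~S) & P) | S | R   — double negation
= (~S & P) | (~S & P) | S | R   — distribute & over |
= (~S & P) | S | R   — simplify

(~S & P) | S | R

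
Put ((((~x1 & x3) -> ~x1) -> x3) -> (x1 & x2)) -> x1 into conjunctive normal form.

x3 | x1

((((~x1 & x3) -> ~x1) -> x3) -> (x1 & x2)) -> x1
≡ ~((((~x1 & x3) -> ~x1) -> x3) -> (x1 & x2)) | x1   — eliminate ->
≡ ~(~(((~x1 & x3) -> ~x1) -> x3) | (x1 & x2)) | x1   — eliminate ->
≡ ~(~(~((~x1 & x3) -> ~x1) | x3) | (x1 & x2)) | x1   — eliminate ->
≡ ~(~(~(~(~x1 & x3) | ~x1) | x3) | (x1 & x2)) | x1   — eliminate ->
≡ (~~(~(~(~x1 & x3) | ~x1) | x3) & ~(x1 & x2)) | x1   — De Morgan
≡ ((~(~(~x1 & x3) | ~x1) | x3) & ~(x1 & x2)) | x1   — double negation
≡ (((~~(~x1 & x3) & ~~x1) | x3) & ~(x1 & x2)) | x1   — De Morgan
≡ (((~x1 & x3 & ~~x1) | x3) & ~(x1 & x2)) | x1   — double negation
≡ (((~x1 & x3 & x1) | x3) & ~(x1 & x2)) | x1   — double negation
≡ (((~x1 & x3 & x1) | x3) & (~x1 | ~x2)) | x1   — De Morgan
≡ (~x1 | x3 | x1) & (x3 | x3 | x1) & (x1 | x3 | x1) & (~x1 | ~x2 | x1)   — distribute | over &
≡ x3 | x1   — simplify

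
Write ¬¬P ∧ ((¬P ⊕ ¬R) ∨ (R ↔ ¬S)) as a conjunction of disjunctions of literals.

¬¬P ∧ ((¬P ⊕ ¬R) ∨ (R ↔ ¬S))
≡ ¬¬P ∧ (((¬P ∨ ¬R) ∧ ¬(¬P ∧ ¬R)) ∨ (R ↔ ¬S))   [expand ⊕]
≡ ¬¬P ∧ (((¬P ∨ ¬R) ∧ ¬(¬P ∧ ¬R)) ∨ ((R → ¬S) ∧ (¬S → R)))   [eliminate ↔]
≡ ¬¬P ∧ (((¬P ∨ ¬R) ∧ ¬(¬P ∧ ¬R)) ∨ ((¬R ∨ ¬S) ∧ (¬S → R)))   [eliminate →]
≡ ¬¬P ∧ (((¬P ∨ ¬R) ∧ ¬(¬P ∧ ¬R)) ∨ ((¬R ∨ ¬S) ∧ (¬¬S ∨ R)))   [eliminate →]
≡ P ∧ (((¬P ∨ ¬R) ∧ ¬(¬P ∧ ¬R)) ∨ ((¬R ∨ ¬S) ∧ (¬¬S ∨ R)))   [double negation]
≡ P ∧ (((¬P ∨ ¬R) ∧ (¬¬P ∨ ¬¬R)) ∨ ((¬R ∨ ¬S) ∧ (¬¬S ∨ R)))   [De Morgan]
≡ P ∧ (((¬P ∨ ¬R) ∧ (P ∨ ¬¬R)) ∨ ((¬R ∨ ¬S) ∧ (¬¬S ∨ R)))   [double negation]
≡ P ∧ (((¬P ∨ ¬R) ∧ (P ∨ R)) ∨ ((¬R ∨ ¬S) ∧ (¬¬S ∨ R)))   [double negation]
≡ P ∧ (((¬P ∨ ¬R) ∧ (P ∨ R)) ∨ ((¬R ∨ ¬S) ∧ (S ∨ R)))   [double negation]
≡ P ∧ (¬P ∨ ¬R ∨ ¬R ∨ ¬S) ∧ (¬P ∨ ¬R ∨ S ∨ R) ∧ (P ∨ R ∨ ¬R ∨ ¬S) ∧ (P ∨ R ∨ S ∨ R)   [distribute ∨ over ∧]
≡ P ∧ (¬P ∨ ¬R ∨ ¬S)   [simplify]

P ∧ (¬P ∨ ¬R ∨ ¬S)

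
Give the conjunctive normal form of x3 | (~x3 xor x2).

x3 | ~x2

x3 | (~x3 xor x2)
= x3 | ((~x3 | x2) & ~(~x3 & x2))   [expand xor]
= x3 | ((~x3 | x2) & (~~x3 | ~x2))   [De Morgan]
= x3 | ((~x3 | x2) & (x3 | ~x2))   [double negation]
= (x3 | ~x3 | x2) & (x3 | x3 | ~x2)   [distribute | over &]
= x3 | ~x2   [simplify]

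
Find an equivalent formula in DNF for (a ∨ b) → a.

(a ∨ b) → a
≡ ¬(a ∨ b) ∨ a   — eliminate →
≡ (¬a ∧ ¬b) ∨ a   — De Morgan

(¬a ∧ ¬b) ∨ a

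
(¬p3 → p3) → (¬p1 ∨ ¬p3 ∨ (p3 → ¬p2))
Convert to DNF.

¬p3 ∨ ¬p1 ∨ ¬p2

(¬p3 → p3) → (¬p1 ∨ ¬p3 ∨ (p3 → ¬p2))
⇔ ¬(¬p3 → p3) ∨ ¬p1 ∨ ¬p3 ∨ (p3 → ¬p2)   [eliminate →]
⇔ ¬(¬¬p3 ∨ p3) ∨ ¬p1 ∨ ¬p3 ∨ (p3 → ¬p2)   [eliminate →]
⇔ ¬(¬¬p3 ∨ p3) ∨ ¬p1 ∨ ¬p3 ∨ ¬p3 ∨ ¬p2   [eliminate →]
⇔ (¬¬¬p3 ∧ ¬p3) ∨ ¬p1 ∨ ¬p3 ∨ ¬p3 ∨ ¬p2   [De Morgan]
⇔ (¬p3 ∧ ¬p3) ∨ ¬p1 ∨ ¬p3 ∨ ¬p3 ∨ ¬p2   [double negation]
⇔ ¬p3 ∨ ¬p1 ∨ ¬p2   [simplify]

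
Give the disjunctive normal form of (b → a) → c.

(b → a) → c
⇔ ¬(b → a) ∨ c   [eliminate →]
⇔ ¬(¬b ∨ a) ∨ c   [eliminate →]
⇔ ¬¬b ∧ ¬a ∨ c   [De Morgan]
⇔ b ∧ ¬a ∨ c   [double negation]

b ∧ ¬a ∨ c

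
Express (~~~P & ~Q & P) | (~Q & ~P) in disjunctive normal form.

~Q & ~P

(~~~P & ~Q & P) | (~Q & ~P)
≡ (~P & ~Q & P) | (~Q & ~P)   [double negation]
≡ ~Q & ~P   [simplify]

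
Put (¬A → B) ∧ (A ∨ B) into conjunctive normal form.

(¬A → B) ∧ (A ∨ B)
⇔ (¬¬A ∨ B) ∧ (A ∨ B)   [eliminate →]
⇔ (A ∨ B) ∧ (A ∨ B)   [double negation]
⇔ A ∨ B   [simplify]

A ∨ B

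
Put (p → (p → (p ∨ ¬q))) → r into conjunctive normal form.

(p ∨ r) ∧ (¬p ∨ r) ∧ (q ∨ r)

(p → (p → (p ∨ ¬q))) → r
= ¬(p → (p → (p ∨ ¬q))) ∨ r
= ¬(¬p ∨ (p → (p ∨ ¬q))) ∨ r
= ¬(¬p ∨ ¬p ∨ p ∨ ¬q) ∨ r
= (¬¬p ∧ ¬¬p ∧ ¬p ∧ ¬¬q) ∨ r
= (p ∧ ¬¬p ∧ ¬p ∧ ¬¬q) ∨ r
= (p ∧ p ∧ ¬p ∧ ¬¬q) ∨ r
= (p ∧ p ∧ ¬p ∧ q) ∨ r
= (p ∨ r) ∧ (p ∨ r) ∧ (¬p ∨ r) ∧ (q ∨ r)
= (p ∨ r) ∧ (¬p ∨ r) ∧ (q ∨ r)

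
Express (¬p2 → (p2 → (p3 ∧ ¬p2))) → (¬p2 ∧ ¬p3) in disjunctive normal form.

(¬p2 → (p2 → (p3 ∧ ¬p2))) → (¬p2 ∧ ¬p3)
= ¬(¬p2 → (p2 → (p3 ∧ ¬p2))) ∨ (¬p2 ∧ ¬p3)   (eliminate →)
= ¬(¬¬p2 ∨ (p2 → (p3 ∧ ¬p2))) ∨ (¬p2 ∧ ¬p3)   (eliminate →)
= ¬(¬¬p2 ∨ ¬p2 ∨ (p3 ∧ ¬p2)) ∨ (¬p2 ∧ ¬p3)   (eliminate →)
= (¬¬¬p2 ∧ ¬¬p2 ∧ ¬(p3 ∧ ¬p2)) ∨ (¬p2 ∧ ¬p3)   (De Morgan)
= (¬p2 ∧ ¬¬p2 ∧ ¬(p3 ∧ ¬p2)) ∨ (¬p2 ∧ ¬p3)   (double negation)
= (¬p2 ∧ p2 ∧ ¬(p3 ∧ ¬p2)) ∨ (¬p2 ∧ ¬p3)   (double negation)
= (¬p2 ∧ p2 ∧ (¬p3 ∨ ¬¬p2)) ∨ (¬p2 ∧ ¬p3)   (De Morgan)
= (¬p2 ∧ p2 ∧ (¬p3 ∨ p2)) ∨ (¬p2 ∧ ¬p3)   (double negation)
= (¬p2 ∧ p2 ∧ ¬p3) ∨ (¬p2 ∧ p2 ∧ p2) ∨ (¬p2 ∧ ¬p3)   (distribute ∧ over ∨)
= ¬p2 ∧ ¬p3   (simplify)

¬p2 ∧ ¬p3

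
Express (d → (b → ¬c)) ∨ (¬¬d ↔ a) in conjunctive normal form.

¬d ∨ ¬b ∨ ¬c ∨ a

(d → (b → ¬c)) ∨ (¬¬d ↔ a)
≡ ¬d ∨ (b → ¬c) ∨ (¬¬d ↔ a)   [eliminate →]
≡ ¬d ∨ ¬b ∨ ¬c ∨ (¬¬d ↔ a)   [eliminate →]
≡ ¬d ∨ ¬b ∨ ¬c ∨ ((¬¬d → a) ∧ (a → ¬¬d))   [eliminate ↔]
≡ ¬d ∨ ¬b ∨ ¬c ∨ ((¬¬¬d ∨ a) ∧ (a → ¬¬d))   [eliminate →]
≡ ¬d ∨ ¬b ∨ ¬c ∨ ((¬¬¬d ∨ a) ∧ (¬a ∨ ¬¬d))   [eliminate →]
≡ ¬d ∨ ¬b ∨ ¬c ∨ ((¬d ∨ a) ∧ (¬a ∨ ¬¬d))   [double negation]
≡ ¬d ∨ ¬b ∨ ¬c ∨ ((¬d ∨ a) ∧ (¬a ∨ d))   [double negation]
≡ (¬d ∨ ¬b ∨ ¬c ∨ ¬d ∨ a) ∧ (¬d ∨ ¬b ∨ ¬c ∨ ¬a ∨ d)   [distribute ∨ over ∧]
≡ ¬d ∨ ¬b ∨ ¬c ∨ a   [simplify]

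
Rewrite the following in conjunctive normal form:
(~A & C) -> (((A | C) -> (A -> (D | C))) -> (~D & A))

A | ~C

(~A & C) -> (((A | C) -> (A -> (D | C))) -> (~D & A))
= ~(~A & C) | (((A | C) -> (A -> (D | C))) -> (~D & A))   (eliminate ->)
= ~(~A & C) | ~((A | C) -> (A -> (D | C))) | (~D & A)   (eliminate ->)
= ~(~A & C) | ~(~(A | C) | (A -> (D | C))) | (~D & A)   (eliminate ->)
= ~(~A & C) | ~(~(A | C) | ~A | D | C) | (~D & A)   (eliminate ->)
= ~~A | ~C | ~(~(A | C) | ~A | D | C) | (~D & A)   (De Morgan)
= A | ~C | ~(~(A | C) | ~A | D | C) | (~D & A)   (double negation)
= A | ~C | (~~(A | C) & ~~A & ~D & ~C) | (~D & A)   (De Morgan)
= A | ~C | ((A | C) & ~~A & ~D & ~C) | (~D & A)   (double negation)
= A | ~C | ((A | C) & A & ~D & ~C) | (~D & A)   (double negation)
= (A | ~C | A | C | ~D) & (A | ~C | A | C | A) & (A | ~C | A | ~D) & (A | ~C | A | A) & (A | ~C | ~D | ~D) & (A | ~C | ~D | A) & (A | ~C | ~C | ~D) & (A | ~C | ~C | A)   (distribute | over &)
= A | ~C   (simplify)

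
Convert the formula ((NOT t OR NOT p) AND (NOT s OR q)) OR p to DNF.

((NOT t OR NOT p) AND (NOT s OR q)) OR p
⇔ (NOT t AND NOT s) OR (NOT t AND q) OR (NOT p AND NOT s) OR (NOT p AND q) OR p   (distribute AND over OR)

(NOT t AND NOT s) OR (NOT t AND q) OR (NOT p AND NOT s) OR (NOT p AND q) OR p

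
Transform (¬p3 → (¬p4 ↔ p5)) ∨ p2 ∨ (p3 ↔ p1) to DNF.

(¬p3 → (¬p4 ↔ p5)) ∨ p2 ∨ (p3 ↔ p1)
≡ ¬¬p3 ∨ (¬p4 ↔ p5) ∨ p2 ∨ (p3 ↔ p1)   (eliminate →)
≡ ¬¬p3 ∨ ((¬p4 → p5) ∧ (p5 → ¬p4)) ∨ p2 ∨ (p3 ↔ p1)   (eliminate ↔)
≡ ¬¬p3 ∨ ((¬¬p4 ∨ p5) ∧ (p5 → ¬p4)) ∨ p2 ∨ (p3 ↔ p1)   (eliminate →)
≡ ¬¬p3 ∨ ((¬¬p4 ∨ p5) ∧ (¬p5 ∨ ¬p4)) ∨ p2 ∨ (p3 ↔ p1)   (eliminate →)
≡ ¬¬p3 ∨ ((¬¬p4 ∨ p5) ∧ (¬p5 ∨ ¬p4)) ∨ p2 ∨ ((p3 → p1) ∧ (p1 → p3))   (eliminate ↔)
≡ ¬¬p3 ∨ ((¬¬p4 ∨ p5) ∧ (¬p5 ∨ ¬p4)) ∨ p2 ∨ ((¬p3 ∨ p1) ∧ (p1 → p3))   (eliminate →)
≡ ¬¬p3 ∨ ((¬¬p4 ∨ p5) ∧ (¬p5 ∨ ¬p4)) ∨ p2 ∨ ((¬p3 ∨ p1) ∧ (¬p1 ∨ p3))   (eliminate →)
≡ p3 ∨ ((¬¬p4 ∨ p5) ∧ (¬p5 ∨ ¬p4)) ∨ p2 ∨ ((¬p3 ∨ p1) ∧ (¬p1 ∨ p3))   (double negation)
≡ p3 ∨ ((p4 ∨ p5) ∧ (¬p5 ∨ ¬p4)) ∨ p2 ∨ ((¬p3 ∨ p1) ∧ (¬p1 ∨ p3))   (double negation)
≡ p3 ∨ (p4 ∧ ¬p5) ∨ (p4 ∧ ¬p4) ∨ (p5 ∧ ¬p5) ∨ (p5 ∧ ¬p4) ∨ p2 ∨ (¬p3 ∧ ¬p1) ∨ (¬p3 ∧ p3) ∨ (p1 ∧ ¬p1) ∨ (p1 ∧ p3)   (distribute ∧ over ∨)
≡ p3 ∨ (p4 ∧ ¬p5) ∨ (p5 ∧ ¬p4) ∨ p2 ∨ (¬p3 ∧ ¬p1)   (simplify)

p3 ∨ (p4 ∧ ¬p5) ∨ (p5 ∧ ¬p4) ∨ p2 ∨ (¬p3 ∧ ¬p1)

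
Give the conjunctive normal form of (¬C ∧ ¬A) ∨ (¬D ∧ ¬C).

¬C ∧ (¬A ∨ ¬D)

(¬C ∧ ¬A) ∨ (¬D ∧ ¬C)
= (¬C ∨ ¬D) ∧ (¬C ∨ ¬C) ∧ (¬A ∨ ¬D) ∧ (¬A ∨ ¬C)   [distribute ∨ over ∧]
= ¬C ∧ (¬A ∨ ¬D)   [simplify]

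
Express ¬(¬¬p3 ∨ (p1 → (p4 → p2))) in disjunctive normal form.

¬(¬¬p3 ∨ (p1 → (p4 → p2)))
≡ ¬(¬¬p3 ∨ ¬p1 ∨ (p4 → p2))   [eliminate →]
≡ ¬(¬¬p3 ∨ ¬p1 ∨ ¬p4 ∨ p2)   [eliminate →]
≡ ¬¬¬p3 ∧ ¬¬p1 ∧ ¬¬p4 ∧ ¬p2   [De Morgan]
≡ ¬p3 ∧ ¬¬p1 ∧ ¬¬p4 ∧ ¬p2   [double negation]
≡ ¬p3 ∧ p1 ∧ ¬¬p4 ∧ ¬p2   [double negation]
≡ ¬p3 ∧ p1 ∧ p4 ∧ ¬p2   [double negation]

¬p3 ∧ p1 ∧ p4 ∧ ¬p2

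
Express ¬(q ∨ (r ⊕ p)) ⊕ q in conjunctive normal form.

¬(q ∨ (r ⊕ p)) ⊕ q
⇔ (¬(q ∨ (r ⊕ p)) ∨ q) ∧ ¬(¬(q ∨ (r ⊕ p)) ∧ q)   [expand ⊕]
⇔ (¬(q ∨ (r ∨ p) ∧ ¬(r ∧ p)) ∨ q) ∧ ¬(¬(q ∨ (r ⊕ p)) ∧ q)   [expand ⊕]
⇔ (¬(q ∨ (r ∨ p) ∧ ¬(r ∧ p)) ∨ q) ∧ ¬(¬(q ∨ (r ∨ p) ∧ ¬(r ∧ p)) ∧ q)   [expand ⊕]
⇔ (¬q ∧ ¬((r ∨ p) ∧ ¬(r ∧ p)) ∨ q) ∧ ¬(¬(q ∨ (r ∨ p) ∧ ¬(r ∧ p)) ∧ q)   [De Morgan]
⇔ (¬q ∧ (¬(r ∨ p) ∨ ¬¬(r ∧ p)) ∨ q) ∧ ¬(¬(q ∨ (r ∨ p) ∧ ¬(r ∧ p)) ∧ q)   [De Morgan]
⇔ (¬q ∧ (¬r ∧ ¬p ∨ ¬¬(r ∧ p)) ∨ q) ∧ ¬(¬(q ∨ (r ∨ p) ∧ ¬(r ∧ p)) ∧ q)   [De Morgan]
⇔ (¬q ∧ (¬r ∧ ¬p ∨ r ∧ p) ∨ q) ∧ ¬(¬(q ∨ (r ∨ p) ∧ ¬(r ∧ p)) ∧ q)   [double negation]
⇔ (¬q ∧ (¬r ∧ ¬p ∨ r ∧ p) ∨ q) ∧ (¬¬(q ∨ (r ∨ p) ∧ ¬(r ∧ p)) ∨ ¬q)   [De Morgan]
⇔ (¬q ∧ (¬r ∧ ¬p ∨ r ∧ p) ∨ q) ∧ (q ∨ (r ∨ p) ∧ ¬(r ∧ p) ∨ ¬q)   [double negation]
⇔ (¬q ∧ (¬r ∧ ¬p ∨ r ∧ p) ∨ q) ∧ (q ∨ (r ∨ p) ∧ (¬r ∨ ¬p) ∨ ¬q)   [De Morgan]
⇔ (¬q ∨ q) ∧ (¬r ∨ r ∨ q) ∧ (¬r ∨ p ∨ q) ∧ (¬p ∨ r ∨ q) ∧ (¬p ∨ p ∨ q) ∧ (q ∨ r ∨ p ∨ ¬q) ∧ (q ∨ ¬r ∨ ¬p ∨ ¬q)   [distribute ∨ over ∧]
⇔ (¬r ∨ p ∨ q) ∧ (¬p ∨ r ∨ q)   [simplify]

(¬r ∨ p ∨ q) ∧ (¬p ∨ r ∨ q)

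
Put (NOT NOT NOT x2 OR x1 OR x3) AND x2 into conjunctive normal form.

(NOT NOT NOT x2 OR x1 OR x3) AND x2
≡ (NOT x2 OR x1 OR x3) AND x2   (double negation)

(NOT x2 OR x1 OR x3) AND x2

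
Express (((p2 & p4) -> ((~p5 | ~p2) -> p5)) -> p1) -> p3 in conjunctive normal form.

(~p2 | ~p4 | p5 | p3) & (~p1 | p3)

(((p2 & p4) -> ((~p5 | ~p2) -> p5)) -> p1) -> p3
≡ ~(((p2 & p4) -> ((~p5 | ~p2) -> p5)) -> p1) | p3   [eliminate ->]
≡ ~(~((p2 & p4) -> ((~p5 | ~p2) -> p5)) | p1) | p3   [eliminate ->]
≡ ~(~(~(p2 & p4) | ((~p5 | ~p2) -> p5)) | p1) | p3   [eliminate ->]
≡ ~(~(~(p2 & p4) | ~(~p5 | ~p2) | p5) | p1) | p3   [eliminate ->]
≡ (~~(~(p2 & p4) | ~(~p5 | ~p2) | p5) & ~p1) | p3   [De Morgan]
≡ ((~(p2 & p4) | ~(~p5 | ~p2) | p5) & ~p1) | p3   [double negation]
≡ ((~p2 | ~p4 | ~(~p5 | ~p2) | p5) & ~p1) | p3   [De Morgan]
≡ ((~p2 | ~p4 | (~~p5 & ~~p2) | p5) & ~p1) | p3   [De Morgan]
≡ ((~p2 | ~p4 | (p5 & ~~p2) | p5) & ~p1) | p3   [double negation]
≡ ((~p2 | ~p4 | (p5 & p2) | p5) & ~p1) | p3   [double negation]
≡ (~p2 | ~p4 | p5 | p5 | p3) & (~p2 | ~p4 | p2 | p5 | p3) & (~p1 | p3)   [distribute | over &]
≡ (~p2 | ~p4 | p5 | p3) & (~p1 | p3)   [simplify]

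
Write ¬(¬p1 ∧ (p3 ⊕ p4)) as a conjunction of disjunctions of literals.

¬(¬p1 ∧ (p3 ⊕ p4))
= ¬(¬p1 ∧ (p3 ∨ p4) ∧ ¬(p3 ∧ p4))   [expand ⊕]
= ¬¬p1 ∨ ¬(p3 ∨ p4) ∨ ¬¬(p3 ∧ p4)   [De Morgan]
= p1 ∨ ¬(p3 ∨ p4) ∨ ¬¬(p3 ∧ p4)   [double negation]
= p1 ∨ (¬p3 ∧ ¬p4) ∨ ¬¬(p3 ∧ p4)   [De Morgan]
= p1 ∨ (¬p3 ∧ ¬p4) ∨ (p3 ∧ p4)   [double negation]
= (p1 ∨ ¬p3 ∨ p3) ∧ (p1 ∨ ¬p3 ∨ p4) ∧ (p1 ∨ ¬p4 ∨ p3) ∧ (p1 ∨ ¬p4 ∨ p4)   [distribute ∨ over ∧]
= (p1 ∨ ¬p3 ∨ p4) ∧ (p1 ∨ ¬p4 ∨ p3)   [simplify]

(p1 ∨ ¬p3 ∨ p4) ∧ (p1 ∨ ¬p4 ∨ p3)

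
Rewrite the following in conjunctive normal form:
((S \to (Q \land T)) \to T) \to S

((S \to (Q \land T)) \to T) \to S
≡ \lnot ((S \to (Q \land T)) \to T) \lor S   (eliminate \to)
≡ \lnot (\lnot (S \to (Q \land T)) \lor T) \lor S   (eliminate \to)
≡ \lnot (\lnot (\lnot S \lor (Q \land T)) \lor T) \lor S   (eliminate \to)
≡ (\lnot \lnot (\lnot S \lor (Q \land T)) \land \lnot T) \lor S   (De Morgan)
≡ ((\lnot S \lor (Q \land T)) \land \lnot T) \lor S   (double negation)
≡ (\lnot S \lor Q \lor S) \land (\lnot S \lor T \lor S) \land (\lnot T \lor S)   (distribute \lor over \land)
≡ \lnot T \lor S   (simplify)

\lnot T \lor S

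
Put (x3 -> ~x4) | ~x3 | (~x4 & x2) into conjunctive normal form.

(x3 -> ~x4) | ~x3 | (~x4 & x2)
= ~x3 | ~x4 | ~x3 | (~x4 & x2)   [eliminate ->]
= (~x3 | ~x4 | ~x3 | ~x4) & (~x3 | ~x4 | ~x3 | x2)   [distribute | over &]
= ~x3 | ~x4   [simplify]

~x3 | ~x4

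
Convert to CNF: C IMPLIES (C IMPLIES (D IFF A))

C IMPLIES (C IMPLIES (D IFF A))
⇔ NOT C OR (C IMPLIES (D IFF A))   — eliminate IMPLIES
⇔ NOT C OR NOT C OR (D IFF A)   — eliminate IMPLIES
⇔ NOT C OR NOT C OR ((D IMPLIES A) AND (A IMPLIES D))   — eliminate IFF
⇔ NOT C OR NOT C OR ((NOT D OR A) AND (A IMPLIES D))   — eliminate IMPLIES
⇔ NOT C OR NOT C OR ((NOT D OR A) AND (NOT A OR D))   — eliminate IMPLIES
⇔ (NOT C OR NOT C OR NOT D OR A) AND (NOT C OR NOT C OR NOT A OR D)   — distribute OR over AND
⇔ (NOT C OR NOT D OR A) AND (NOT C OR NOT A OR D)   — simplify

(NOT C OR NOT D OR A) AND (NOT C OR NOT A OR D)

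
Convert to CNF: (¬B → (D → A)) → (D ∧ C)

(¬B → (D → A)) → (D ∧ C)
≡ ¬(¬B → (D → A)) ∨ (D ∧ C)   — eliminate →
≡ ¬(¬¬B ∨ (D → A)) ∨ (D ∧ C)   — eliminate →
≡ ¬(¬¬B ∨ ¬D ∨ A) ∨ (D ∧ C)   — eliminate →
≡ (¬¬¬B ∧ ¬¬D ∧ ¬A) ∨ (D ∧ C)   — De Morgan
≡ (¬B ∧ ¬¬D ∧ ¬A) ∨ (D ∧ C)   — double negation
≡ (¬B ∧ D ∧ ¬A) ∨ (D ∧ C)   — double negation
≡ (¬B ∨ D) ∧ (¬B ∨ C) ∧ (D ∨ D) ∧ (D ∨ C) ∧ (¬A ∨ D) ∧ (¬A ∨ C)   — distribute ∨ over ∧
≡ (¬B ∨ C) ∧ D ∧ (¬A ∨ C)   — simplify

(¬B ∨ C) ∧ D ∧ (¬A ∨ C)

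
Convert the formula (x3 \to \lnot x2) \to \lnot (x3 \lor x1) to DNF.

(x3 \land x2) \lor (\lnot x3 \land \lnot x1)

(x3 \to \lnot x2) \to \lnot (x3 \lor x1)
= \lnot (x3 \to \lnot x2) \lor \lnot (x3 \lor x1)   (eliminate \to)
= \lnot (\lnot x3 \lor \lnot x2) \lor \lnot (x3 \lor x1)   (eliminate \to)
= (\lnot \lnot x3 \land \lnot \lnot x2) \lor \lnot (x3 \lor x1)   (De Morgan)
= (x3 \land \lnot \lnot x2) \lor \lnot (x3 \lor x1)   (double negation)
= (x3 \land x2) \lor \lnot (x3 \lor x1)   (double negation)
= (x3 \land x2) \lor (\lnot x3 \land \lnot x1)   (De Morgan)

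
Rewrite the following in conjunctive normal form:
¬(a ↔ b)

¬(a ↔ b)
≡ ¬((a → b) ∧ (b → a))   [eliminate ↔]
≡ ¬((¬a ∨ b) ∧ (b → a))   [eliminate →]
≡ ¬((¬a ∨ b) ∧ (¬b ∨ a))   [eliminate →]
≡ ¬(¬a ∨ b) ∨ ¬(¬b ∨ a)   [De Morgan]
≡ (¬¬a ∧ ¬b) ∨ ¬(¬b ∨ a)   [De Morgan]
≡ (a ∧ ¬b) ∨ ¬(¬b ∨ a)   [double negation]
≡ (a ∧ ¬b) ∨ (¬¬b ∧ ¬a)   [De Morgan]
≡ (a ∧ ¬b) ∨ (b ∧ ¬a)   [double negation]
≡ (a ∨ b) ∧ (a ∨ ¬a) ∧ (¬b ∨ b) ∧ (¬b ∨ ¬a)   [distribute ∨ over ∧]
≡ (a ∨ b) ∧ (¬b ∨ ¬a)   [simplify]

(a ∨ b) ∧ (¬b ∨ ¬a)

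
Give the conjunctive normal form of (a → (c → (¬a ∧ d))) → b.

(a ∨ b) ∧ (c ∨ b)

(a → (c → (¬a ∧ d))) → b
= ¬(a → (c → (¬a ∧ d))) ∨ b
= ¬(¬a ∨ (c → (¬a ∧ d))) ∨ b
= ¬(¬a ∨ ¬c ∨ (¬a ∧ d)) ∨ b
= (¬¬a ∧ ¬¬c ∧ ¬(¬a ∧ d)) ∨ b
= (a ∧ ¬¬c ∧ ¬(¬a ∧ d)) ∨ b
= (a ∧ c ∧ ¬(¬a ∧ d)) ∨ b
= (a ∧ c ∧ (¬¬a ∨ ¬d)) ∨ b
= (a ∧ c ∧ (a ∨ ¬d)) ∨ b
= (a ∨ b) ∧ (c ∨ b) ∧ (a ∨ ¬d ∨ b)
= (a ∨ b) ∧ (c ∨ b)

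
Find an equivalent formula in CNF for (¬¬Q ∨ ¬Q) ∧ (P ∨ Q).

P ∨ Q

(¬¬Q ∨ ¬Q) ∧ (P ∨ Q)
⇔ (Q ∨ ¬Q) ∧ (P ∨ Q)
⇔ P ∨ Q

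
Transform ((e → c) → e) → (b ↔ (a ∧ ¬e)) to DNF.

¬e ∨ (¬b ∧ ¬a) ∨ (¬b ∧ e)

((e → c) → e) → (b ↔ (a ∧ ¬e))
⇔ ¬((e → c) → e) ∨ (b ↔ (a ∧ ¬e))   [eliminate →]
⇔ ¬(¬(e → c) ∨ e) ∨ (b ↔ (a ∧ ¬e))   [eliminate →]
⇔ ¬(¬(¬e ∨ c) ∨ e) ∨ (b ↔ (a ∧ ¬e))   [eliminate →]
⇔ ¬(¬(¬e ∨ c) ∨ e) ∨ ((b → (a ∧ ¬e)) ∧ ((a ∧ ¬e) → b))   [eliminate ↔]
⇔ ¬(¬(¬e ∨ c) ∨ e) ∨ ((¬b ∨ (a ∧ ¬e)) ∧ ((a ∧ ¬e) → b))   [eliminate →]
⇔ ¬(¬(¬e ∨ c) ∨ e) ∨ ((¬b ∨ (a ∧ ¬e)) ∧ (¬(a ∧ ¬e) ∨ b))   [eliminate →]
⇔ (¬¬(¬e ∨ c) ∧ ¬e) ∨ ((¬b ∨ (a ∧ ¬e)) ∧ (¬(a ∧ ¬e) ∨ b))   [De Morgan]
⇔ ((¬e ∨ c) ∧ ¬e) ∨ ((¬b ∨ (a ∧ ¬e)) ∧ (¬(a ∧ ¬e) ∨ b))   [double negation]
⇔ ((¬e ∨ c) ∧ ¬e) ∨ ((¬b ∨ (a ∧ ¬e)) ∧ (¬a ∨ ¬¬e ∨ b))   [De Morgan]
⇔ ((¬e ∨ c) ∧ ¬e) ∨ ((¬b ∨ (a ∧ ¬e)) ∧ (¬a ∨ e ∨ b))   [double negation]
⇔ (¬e ∧ ¬e) ∨ (c ∧ ¬e) ∨ (¬b ∧ ¬a) ∨ (¬b ∧ e) ∨ (¬b ∧ b) ∨ (a ∧ ¬e ∧ ¬a) ∨ (a ∧ ¬e ∧ e) ∨ (a ∧ ¬e ∧ b)   [distribute ∧ over ∨]
⇔ ¬e ∨ (¬b ∧ ¬a) ∨ (¬b ∧ e)   [simplify]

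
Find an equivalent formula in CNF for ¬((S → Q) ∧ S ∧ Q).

¬((S → Q) ∧ S ∧ Q)
= ¬((¬S ∨ Q) ∧ S ∧ Q)   (eliminate →)
= ¬(¬S ∨ Q) ∨ ¬S ∨ ¬Q   (De Morgan)
= (¬¬S ∧ ¬Q) ∨ ¬S ∨ ¬Q   (De Morgan)
= (S ∧ ¬Q) ∨ ¬S ∨ ¬Q   (double negation)
= (S ∨ ¬S ∨ ¬Q) ∧ (¬Q ∨ ¬S ∨ ¬Q)   (distribute ∨ over ∧)
= ¬Q ∨ ¬S   (simplify)

¬Q ∨ ¬S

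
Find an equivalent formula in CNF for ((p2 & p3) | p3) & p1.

p3 & p1

((p2 & p3) | p3) & p1
≡ (p2 | p3) & (p3 | p3) & p1   [distribute | over &]
≡ p3 & p1   [simplify]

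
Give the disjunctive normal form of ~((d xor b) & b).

(b & d) | ~b

~((d xor b) & b)
= ~(((d & ~b) | (~d & b)) & b)
= ~((d & ~b) | (~d & b)) | ~b
= (~(d & ~b) & ~(~d & b)) | ~b
= ((~d | ~~b) & ~(~d & b)) | ~b
= ((~d | b) & ~(~d & b)) | ~b
= ((~d | b) & (~~d | ~b)) | ~b
= ((~d | b) & (d | ~b)) | ~b
= (~d & d) | (~d & ~b) | (b & d) | (b & ~b) | ~b
= (b & d) | ~b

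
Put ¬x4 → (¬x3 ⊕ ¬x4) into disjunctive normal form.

x4 ∨ (x3 ∧ ¬x4)

¬x4 → (¬x3 ⊕ ¬x4)
≡ ¬¬x4 ∨ (¬x3 ⊕ ¬x4)   [eliminate →]
≡ ¬¬x4 ∨ (¬x3 ∧ ¬¬x4) ∨ (¬¬x3 ∧ ¬x4)   [expand ⊕]
≡ x4 ∨ (¬x3 ∧ ¬¬x4) ∨ (¬¬x3 ∧ ¬x4)   [double negation]
≡ x4 ∨ (¬x3 ∧ x4) ∨ (¬¬x3 ∧ ¬x4)   [double negation]
≡ x4 ∨ (¬x3 ∧ x4) ∨ (x3 ∧ ¬x4)   [double negation]
≡ x4 ∨ (x3 ∧ ¬x4)   [simplify]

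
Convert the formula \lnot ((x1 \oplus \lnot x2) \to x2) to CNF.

(\lnot x1 \lor x2) \land \lnot x2

\lnot ((x1 \oplus \lnot x2) \to x2)
≡ \lnot (\lnot (x1 \oplus \lnot x2) \lor x2)   [eliminate \to]
≡ \lnot (\lnot ((x1 \lor \lnot x2) \land \lnot (x1 \land \lnot x2)) \lor x2)   [expand \oplus]
≡ \lnot \lnot ((x1 \lor \lnot x2) \land \lnot (x1 \land \lnot x2)) \land \lnot x2   [De Morgan]
≡ (x1 \lor \lnot x2) \land \lnot (x1 \land \lnot x2) \land \lnot x2   [double negation]
≡ (x1 \lor \lnot x2) \land (\lnot x1 \lor \lnot \lnot x2) \land \lnot x2   [De Morgan]
≡ (x1 \lor \lnot x2) \land (\lnot x1 \lor x2) \land \lnot x2   [double negation]
≡ (\lnot x1 \lor x2) \land \lnot x2   [simplify]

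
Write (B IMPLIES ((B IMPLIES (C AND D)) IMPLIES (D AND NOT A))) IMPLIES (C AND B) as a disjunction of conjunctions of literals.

(B IMPLIES ((B IMPLIES (C AND D)) IMPLIES (D AND NOT A))) IMPLIES (C AND B)
⇔ NOT (B IMPLIES ((B IMPLIES (C AND D)) IMPLIES (D AND NOT A))) OR (C AND B)   [eliminate IMPLIES]
⇔ NOT (NOT B OR ((B IMPLIES (C AND D)) IMPLIES (D AND NOT A))) OR (C AND B)   [eliminate IMPLIES]
⇔ NOT (NOT B OR NOT (B IMPLIES (C AND D)) OR (D AND NOT A)) OR (C AND B)   [eliminate IMPLIES]
⇔ NOT (NOT B OR NOT (NOT B OR (C AND D)) OR (D AND NOT A)) OR (C AND B)   [eliminate IMPLIES]
⇔ (NOT NOT B AND NOT NOT (NOT B OR (C AND D)) AND NOT (D AND NOT A)) OR (C AND B)   [De Morgan]
⇔ (B AND NOT NOT (NOT B OR (C AND D)) AND NOT (D AND NOT A)) OR (C AND B)   [double negation]
⇔ (B AND (NOT B OR (C AND D)) AND NOT (D AND NOT A)) OR (C AND B)   [double negation]
⇔ (B AND (NOT B OR (C AND D)) AND (NOT D OR NOT NOT A)) OR (C AND B)   [De Morgan]
⇔ (B AND (NOT B OR (C AND D)) AND (NOT D OR A)) OR (C AND B)   [double negation]
⇔ (B AND NOT B AND NOT D) OR (B AND NOT B AND A) OR (B AND C AND D AND NOT D) OR (B AND C AND D AND A) OR (C AND B)   [distribute AND over OR]
⇔ C AND B   [simplify]

C AND B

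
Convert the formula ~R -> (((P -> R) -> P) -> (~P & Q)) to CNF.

R | ~P

~R -> (((P -> R) -> P) -> (~P & Q))
≡ ~~R | (((P -> R) -> P) -> (~P & Q))   [eliminate ->]
≡ ~~R | ~((P -> R) -> P) | (~P & Q)   [eliminate ->]
≡ ~~R | ~(~(P -> R) | P) | (~P & Q)   [eliminate ->]
≡ ~~R | ~(~(~P | R) | P) | (~P & Q)   [eliminate ->]
≡ R | ~(~(~P | R) | P) | (~P & Q)   [double negation]
≡ R | (~~(~P | R) & ~P) | (~P & Q)   [De Morgan]
≡ R | ((~P | R) & ~P) | (~P & Q)   [double negation]
≡ (R | ~P | R | ~P) & (R | ~P | R | Q) & (R | ~P | ~P) & (R | ~P | Q)   [distribute | over &]
≡ R | ~P   [simplify]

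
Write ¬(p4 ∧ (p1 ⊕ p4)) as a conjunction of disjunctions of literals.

¬p4 ∨ p1

¬(p4 ∧ (p1 ⊕ p4))
⇔ ¬(p4 ∧ (p1 ∨ p4) ∧ ¬(p1 ∧ p4))   [expand ⊕]
⇔ ¬p4 ∨ ¬(p1 ∨ p4) ∨ ¬¬(p1 ∧ p4)   [De Morgan]
⇔ ¬p4 ∨ (¬p1 ∧ ¬p4) ∨ ¬¬(p1 ∧ p4)   [De Morgan]
⇔ ¬p4 ∨ (¬p1 ∧ ¬p4) ∨ (p1 ∧ p4)   [double negation]
⇔ (¬p4 ∨ ¬p1 ∨ p1) ∧ (¬p4 ∨ ¬p1 ∨ p4) ∧ (¬p4 ∨ ¬p4 ∨ p1) ∧ (¬p4 ∨ ¬p4 ∨ p4)   [distribute ∨ over ∧]
⇔ ¬p4 ∨ p1   [simplify]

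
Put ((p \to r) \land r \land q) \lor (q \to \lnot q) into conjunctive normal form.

r \lor \lnot q

((p \to r) \land r \land q) \lor (q \to \lnot q)
≡ ((\lnot p \lor r) \land r \land q) \lor (q \to \lnot q)
≡ ((\lnot p \lor r) \land r \land q) \lor \lnot q \lor \lnot q
≡ (\lnot p \lor r \lor \lnot q \lor \lnot q) \land (r \lor \lnot q \lor \lnot q) \land (q \lor \lnot q \lor \lnot q)
≡ r \lor \lnot q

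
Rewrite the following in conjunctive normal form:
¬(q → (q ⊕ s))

¬(q → (q ⊕ s))
= ¬(¬q ∨ (q ⊕ s))   [eliminate →]
= ¬(¬q ∨ ((q ∨ s) ∧ ¬(q ∧ s)))   [expand ⊕]
= ¬¬q ∧ ¬((q ∨ s) ∧ ¬(q ∧ s))   [De Morgan]
= q ∧ ¬((q ∨ s) ∧ ¬(q ∧ s))   [double negation]
= q ∧ (¬(q ∨ s) ∨ ¬¬(q ∧ s))   [De Morgan]
= q ∧ ((¬q ∧ ¬s) ∨ ¬¬(q ∧ s))   [De Morgan]
= q ∧ ((¬q ∧ ¬s) ∨ (q ∧ s))   [double negation]
= q ∧ (¬q ∨ q) ∧ (¬q ∨ s) ∧ (¬s ∨ q) ∧ (¬s ∨ s)   [distribute ∨ over ∧]
= q ∧ (¬q ∨ s)   [simplify]

q ∧ (¬q ∨ s)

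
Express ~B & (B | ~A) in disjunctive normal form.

~B & (B | ~A)
≡ (~B & B) | (~B & ~A)
≡ ~B & ~A

~B & ~A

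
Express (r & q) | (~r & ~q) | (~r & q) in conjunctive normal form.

q | ~r

(r & q) | (~r & ~q) | (~r & q)
≡ (r | ~r | ~r) & (r | ~r | q) & (r | ~q | ~r) & (r | ~q | q) & (q | ~r | ~r) & (q | ~r | q) & (q | ~q | ~r) & (q | ~q | q)   — distribute | over &
≡ q | ~r   — simplify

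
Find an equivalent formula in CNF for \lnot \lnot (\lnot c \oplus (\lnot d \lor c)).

c \lor d

\lnot \lnot (\lnot c \oplus (\lnot d \lor c))
≡ \lnot \lnot ((\lnot c \lor \lnot d \lor c) \land \lnot (\lnot c \land (\lnot d \lor c)))   [expand \oplus]
≡ (\lnot c \lor \lnot d \lor c) \land \lnot (\lnot c \land (\lnot d \lor c))   [double negation]
≡ (\lnot c \lor \lnot d \lor c) \land (\lnot \lnot c \lor \lnot (\lnot d \lor c))   [De Morgan]
≡ (\lnot c \lor \lnot d \lor c) \land (c \lor \lnot (\lnot d \lor c))   [double negation]
≡ (\lnot c \lor \lnot d \lor c) \land (c \lor (\lnot \lnot d \land \lnot c))   [De Morgan]
≡ (\lnot c \lor \lnot d \lor c) \land (c \lor (d \land \lnot c))   [double negation]
≡ (\lnot c \lor \lnot d \lor c) \land (c \lor d) \land (c \lor \lnot c)   [distribute \lor over \land]
≡ c \lor d   [simplify]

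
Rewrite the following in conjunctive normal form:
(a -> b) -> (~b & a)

(a -> b) -> (~b & a)
≡ ~(a -> b) | (~b & a)   — eliminate ->
≡ ~(~a | b) | (~b & a)   — eliminate ->
≡ (~~a & ~b) | (~b & a)   — De Morgan
≡ (a & ~b) | (~b & a)   — double negation
≡ (a | ~b) & (a | a) & (~b | ~b) & (~b | a)   — distribute | over &
≡ a & ~b   — simplify

a & ~b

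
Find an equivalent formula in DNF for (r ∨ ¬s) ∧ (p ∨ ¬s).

(r ∧ p) ∨ ¬s

(r ∨ ¬s) ∧ (p ∨ ¬s)
⇔ (r ∧ p) ∨ (r ∧ ¬s) ∨ (¬s ∧ p) ∨ (¬s ∧ ¬s)   (distribute ∧ over ∨)
⇔ (r ∧ p) ∨ ¬s   (simplify)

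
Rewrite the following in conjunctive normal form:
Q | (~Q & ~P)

Q | (~Q & ~P)
= (Q | ~Q) & (Q | ~P)   — distribute | over &
= Q | ~P   — simplify

Q | ~P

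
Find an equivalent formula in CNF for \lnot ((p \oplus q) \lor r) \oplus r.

\lnot ((p \oplus q) \lor r) \oplus r
≡ (\lnot ((p \oplus q) \lor r) \lor r) \land \lnot (\lnot ((p \oplus q) \lor r) \land r)
≡ (\lnot (((p \lor q) \land \lnot (p \land q)) \lor r) \lor r) \land \lnot (\lnot ((p \oplus q) \lor r) \land r)
≡ (\lnot (((p \lor q) \land \lnot (p \land q)) \lor r) \lor r) \land \lnot (\lnot (((p \lor q) \land \lnot (p \land q)) \lor r) \land r)
≡ ((\lnot ((p \lor q) \land \lnot (p \land q)) \land \lnot r) \lor r) \land \lnot (\lnot (((p \lor q) \land \lnot (p \land q)) \lor r) \land r)
≡ (((\lnot (p \lor q) \lor \lnot \lnot (p \land q)) \land \lnot r) \lor r) \land \lnot (\lnot (((p \lor q) \land \lnot (p \land q)) \lor r) \land r)
≡ ((((\lnot p \land \lnot q) \lor \lnot \lnot (p \land q)) \land \lnot r) \lor r) \land \lnot (\lnot (((p \lor q) \land \lnot (p \land q)) \lor r) \land r)
≡ ((((\lnot p \land \lnot q) \lor (p \land q)) \land \lnot r) \lor r) \land \lnot (\lnot (((p \lor q) \land \lnot (p \land q)) \lor r) \land r)
≡ ((((\lnot p \land \lnot q) \lor (p \land q)) \land \lnot r) \lor r) \land (\lnot \lnot (((p \lor q) \land \lnot (p \land q)) \lor r) \lor \lnot r)
≡ ((((\lnot p \land \lnot q) \lor (p \land q)) \land \lnot r) \lor r) \land (((p \lor q) \land \lnot (p \land q)) \lor r \lor \lnot r)
≡ ((((\lnot p \land \lnot q) \lor (p \land q)) \land \lnot r) \lor r) \land (((p \lor q) \land (\lnot p \lor \lnot q)) \lor r \lor \lnot r)
≡ (\lnot p \lor p \lor r) \land (\lnot p \lor q \lor r) \land (\lnot q \lor p \lor r) \land (\lnot q \lor q \lor r) \land (\lnot r \lor r) \land (p \lor q \lor r \lor \lnot r) \land (\lnot p \lor \lnot q \lor r \lor \lnot r)
≡ (\lnot p \lor q \lor r) \land (\lnot q \lor p \lor r)

(\lnot p \lor q \lor r) \land (\lnot q \lor p \lor r)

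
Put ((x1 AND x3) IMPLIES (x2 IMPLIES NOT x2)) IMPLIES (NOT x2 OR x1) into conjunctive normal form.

((x1 AND x3) IMPLIES (x2 IMPLIES NOT x2)) IMPLIES (NOT x2 OR x1)
≡ NOT ((x1 AND x3) IMPLIES (x2 IMPLIES NOT x2)) OR NOT x2 OR x1   [eliminate IMPLIES]
≡ NOT (NOT (x1 AND x3) OR (x2 IMPLIES NOT x2)) OR NOT x2 OR x1   [eliminate IMPLIES]
≡ NOT (NOT (x1 AND x3) OR NOT x2 OR NOT x2) OR NOT x2 OR x1   [eliminate IMPLIES]
≡ (NOT NOT (x1 AND x3) AND NOT NOT x2 AND NOT NOT x2) OR NOT x2 OR x1   [De Morgan]
≡ (x1 AND x3 AND NOT NOT x2 AND NOT NOT x2) OR NOT x2 OR x1   [double negation]
≡ (x1 AND x3 AND x2 AND NOT NOT x2) OR NOT x2 OR x1   [double negation]
≡ (x1 AND x3 AND x2 AND x2) OR NOT x2 OR x1   [double negation]
≡ (x1 OR NOT x2 OR x1) AND (x3 OR NOT x2 OR x1) AND (x2 OR NOT x2 OR x1) AND (x2 OR NOT x2 OR x1)   [distribute OR over AND]
≡ x1 OR NOT x2   [simplify]

x1 OR NOT x2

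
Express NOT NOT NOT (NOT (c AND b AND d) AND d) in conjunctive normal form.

(c OR NOT d) AND (b OR NOT d)

NOT NOT NOT (NOT (c AND b AND d) AND d)
= NOT (NOT (c AND b AND d) AND d)   [double negation]
= NOT NOT (c AND b AND d) OR NOT d   [De Morgan]
= (c AND b AND d) OR NOT d   [double negation]
= (c OR NOT d) AND (b OR NOT d) AND (d OR NOT d)   [distribute OR over AND]
= (c OR NOT d) AND (b OR NOT d)   [simplify]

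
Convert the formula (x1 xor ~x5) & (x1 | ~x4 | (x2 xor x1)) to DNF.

(x1 & x5) | (~x1 & ~x5 & ~x4) | (~x1 & ~x5 & x2)

(x1 xor ~x5) & (x1 | ~x4 | (x2 xor x1))
= ((x1 & ~~x5) | (~x1 & ~x5)) & (x1 | ~x4 | (x2 xor x1))   [expand xor]
= ((x1 & ~~x5) | (~x1 & ~x5)) & (x1 | ~x4 | (x2 & ~x1) | (~x2 & x1))   [expand xor]
= ((x1 & x5) | (~x1 & ~x5)) & (x1 | ~x4 | (x2 & ~x1) | (~x2 & x1))   [double negation]
= (x1 & x5 & x1) | (x1 & x5 & ~x4) | (x1 & x5 & x2 & ~x1) | (x1 & x5 & ~x2 & x1) | (~x1 & ~x5 & x1) | (~x1 & ~x5 & ~x4) | (~x1 & ~x5 & x2 & ~x1) | (~x1 & ~x5 & ~x2 & x1)   [distribute & over |]
= (x1 & x5) | (~x1 & ~x5 & ~x4) | (~x1 & ~x5 & x2)   [simplify]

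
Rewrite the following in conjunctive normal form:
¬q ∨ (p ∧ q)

¬q ∨ p

¬q ∨ (p ∧ q)
= (¬q ∨ p) ∧ (¬q ∨ q)   [distribute ∨ over ∧]
= ¬q ∨ p   [simplify]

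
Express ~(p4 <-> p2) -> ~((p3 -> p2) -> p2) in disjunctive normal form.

(~p4 & ~p2) | (p2 & p4) | (~p3 & ~p2)

~(p4 <-> p2) -> ~((p3 -> p2) -> p2)
⇔ ~~(p4 <-> p2) | ~((p3 -> p2) -> p2)   [eliminate ->]
⇔ ~~((p4 -> p2) & (p2 -> p4)) | ~((p3 -> p2) -> p2)   [eliminate <->]
⇔ ~~((~p4 | p2) & (p2 -> p4)) | ~((p3 -> p2) -> p2)   [eliminate ->]
⇔ ~~((~p4 | p2) & (~p2 | p4)) | ~((p3 -> p2) -> p2)   [eliminate ->]
⇔ ~~((~p4 | p2) & (~p2 | p4)) | ~(~(p3 -> p2) | p2)   [eliminate ->]
⇔ ~~((~p4 | p2) & (~p2 | p4)) | ~(~(~p3 | p2) | p2)   [eliminate ->]
⇔ ((~p4 | p2) & (~p2 | p4)) | ~(~(~p3 | p2) | p2)   [double negation]
⇔ ((~p4 | p2) & (~p2 | p4)) | (~~(~p3 | p2) & ~p2)   [De Morgan]
⇔ ((~p4 | p2) & (~p2 | p4)) | ((~p3 | p2) & ~p2)   [double negation]
⇔ (~p4 & ~p2) | (~p4 & p4) | (p2 & ~p2) | (p2 & p4) | (~p3 & ~p2) | (p2 & ~p2)   [distribute & over |]
⇔ (~p4 & ~p2) | (p2 & p4) | (~p3 & ~p2)   [simplify]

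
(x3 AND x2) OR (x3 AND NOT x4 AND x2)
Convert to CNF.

(x3 AND x2) OR (x3 AND NOT x4 AND x2)
= (x3 OR x3) AND (x3 OR NOT x4) AND (x3 OR x2) AND (x2 OR x3) AND (x2 OR NOT x4) AND (x2 OR x2)   [distribute OR over AND]
= x3 AND x2   [simplify]

x3 AND x2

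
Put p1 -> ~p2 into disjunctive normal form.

~p1 | ~p2

p1 -> ~p2
⇔ ~p1 | ~p2   — eliminate ->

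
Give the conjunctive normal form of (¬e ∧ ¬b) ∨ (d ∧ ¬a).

(¬e ∧ ¬b) ∨ (d ∧ ¬a)
≡ (¬e ∨ d) ∧ (¬e ∨ ¬a) ∧ (¬b ∨ d) ∧ (¬b ∨ ¬a)   [distribute ∨ over ∧]

(¬e ∨ d) ∧ (¬e ∨ ¬a) ∧ (¬b ∨ d) ∧ (¬b ∨ ¬a)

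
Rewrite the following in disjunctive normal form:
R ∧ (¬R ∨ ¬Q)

R ∧ (¬R ∨ ¬Q)
≡ (R ∧ ¬R) ∨ (R ∧ ¬Q)
≡ R ∧ ¬Q

R ∧ ¬Q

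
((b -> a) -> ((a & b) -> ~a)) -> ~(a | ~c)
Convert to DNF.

(a & b) | (~a & c)

((b -> a) -> ((a & b) -> ~a)) -> ~(a | ~c)
⇔ ~((b -> a) -> ((a & b) -> ~a)) | ~(a | ~c)   — eliminate ->
⇔ ~(~(b -> a) | ((a & b) -> ~a)) | ~(a | ~c)   — eliminate ->
⇔ ~(~(~b | a) | ((a & b) -> ~a)) | ~(a | ~c)   — eliminate ->
⇔ ~(~(~b | a) | ~(a & b) | ~a) | ~(a | ~c)   — eliminate ->
⇔ (~~(~b | a) & ~~(a & b) & ~~a) | ~(a | ~c)   — De Morgan
⇔ ((~b | a) & ~~(a & b) & ~~a) | ~(a | ~c)   — double negation
⇔ ((~b | a) & a & b & ~~a) | ~(a | ~c)   — double negation
⇔ ((~b | a) & a & b & a) | ~(a | ~c)   — double negation
⇔ ((~b | a) & a & b & a) | (~a & ~~c)   — De Morgan
⇔ ((~b | a) & a & b & a) | (~a & c)   — double negation
⇔ (~b & a & b & a) | (a & a & b & a) | (~a & c)   — distribute & over |
⇔ (a & b) | (~a & c)   — simplify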